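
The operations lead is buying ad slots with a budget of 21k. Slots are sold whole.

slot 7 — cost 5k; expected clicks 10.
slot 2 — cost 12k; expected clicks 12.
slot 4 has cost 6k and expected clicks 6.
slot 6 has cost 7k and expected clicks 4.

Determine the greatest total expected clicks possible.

22

Allowing fractional choices, the relaxed optimum would be about 26.0, but ad slots are indivisible.
slot 7 + slot 2: cost 5 + 12 = 17 ≤ 21, expected clicks 10 + 12 = 22.
slot 2 + slot 4: cost 12 + 6 = 18 ≤ 21, expected clicks 12 + 6 = 18.
slot 7 + slot 4 + slot 6: cost 5 + 6 + 7 = 18 ≤ 21, expected clicks 10 + 6 + 4 = 20.
Best is slot 7 and slot 2 with total expected clicks 22.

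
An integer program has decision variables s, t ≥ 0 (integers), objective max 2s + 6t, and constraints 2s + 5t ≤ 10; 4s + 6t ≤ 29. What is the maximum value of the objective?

(s,t)=(0,2): 2·0+5·2=10≤10, 4·0+6·2=12≤29, objective 12.
(s,t)=(1,1): 2·1+5·1=7≤10, 4·1+6·1=10≤29, objective 8.
(s,t)=(0,1): 2·0+5·1=5≤10, 4·0+6·1=6≤29, objective 6.
No feasible integer point exceeds 12.

12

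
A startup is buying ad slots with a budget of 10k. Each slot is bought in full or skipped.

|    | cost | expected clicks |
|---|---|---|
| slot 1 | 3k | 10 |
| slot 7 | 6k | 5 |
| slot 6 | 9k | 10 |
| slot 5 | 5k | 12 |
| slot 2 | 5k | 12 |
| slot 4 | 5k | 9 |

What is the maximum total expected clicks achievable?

24

slot 1 + slot 2: cost 3 + 5 = 8 ≤ 10, expected clicks 10 + 12 = 22.
slot 1 + slot 5: cost 3 + 5 = 8 ≤ 10, expected clicks 10 + 12 = 22.
slot 5 + slot 2: cost 5 + 5 = 10 ≤ 10, expected clicks 12 + 12 = 24.
Best is slot 5 and slot 2 with total expected clicks 24.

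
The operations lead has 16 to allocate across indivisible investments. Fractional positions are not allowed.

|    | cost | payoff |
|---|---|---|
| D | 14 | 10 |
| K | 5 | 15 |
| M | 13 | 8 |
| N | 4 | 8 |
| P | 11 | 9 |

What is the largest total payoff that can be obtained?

Allowing fractional choices, the relaxed optimum would be about 28.7, but investments are indivisible.
N + P: cost 4 + 11 = 15 ≤ 16, payoff 8 + 9 = 17.
K + N: cost 5 + 4 = 9 ≤ 16, payoff 15 + 8 = 23.
K + P: cost 5 + 11 = 16 ≤ 16, payoff 15 + 9 = 24.
Best is K and P with total payoff 24.

24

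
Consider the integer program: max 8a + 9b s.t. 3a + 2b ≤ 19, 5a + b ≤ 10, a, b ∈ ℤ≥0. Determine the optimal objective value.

Relaxing integrality, the LP optimum is 85.50 at (a,b) = (0, 9.5), which is not an integer point.
(a,b)=(0,9): 3·0+2·9=18≤19, 5·0+1·9=9≤10, objective 81.
(a,b)=(0,8): 3·0+2·8=16≤19, 5·0+1·8=8≤10, objective 72.
No feasible integer point exceeds 81.

81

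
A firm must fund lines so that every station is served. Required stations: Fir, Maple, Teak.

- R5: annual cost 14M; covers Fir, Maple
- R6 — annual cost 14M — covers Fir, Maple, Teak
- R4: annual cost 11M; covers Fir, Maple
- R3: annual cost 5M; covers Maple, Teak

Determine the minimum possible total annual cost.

14

This is an integer covering problem.
The greedy cost-per-new-station heuristic would pick R3 and R4 for 16, but a cheaper cover exists.
R6 alone covers Fir, Maple, Teak — every station.
Total annual cost: 14.
No cover costs less than 14.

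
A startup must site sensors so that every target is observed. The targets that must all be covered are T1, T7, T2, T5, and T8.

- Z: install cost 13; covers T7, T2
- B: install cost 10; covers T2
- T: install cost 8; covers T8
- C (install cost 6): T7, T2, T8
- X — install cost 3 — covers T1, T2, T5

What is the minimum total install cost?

9

Choose C and X: together they cover T1, T7, T2, T5, T8 — every target.
Total install cost: 6 + 3 = 9.
No cover costs less than 9.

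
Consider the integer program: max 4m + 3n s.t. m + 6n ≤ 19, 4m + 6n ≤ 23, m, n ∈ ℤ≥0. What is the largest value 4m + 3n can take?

The continuous relaxation peaks at (5.75, 0) with value 23.00; rounding to a feasible lattice point costs some objective.
(m,n)=(5,0): 1·5+6·0=5≤19, 4·5+6·0=20≤23, objective 20.
(m,n)=(4,1): 1·4+6·1=10≤19, 4·4+6·1=22≤23, objective 19.
(m,n)=(4,0): 1·4+6·0=4≤19, 4·4+6·0=16≤23, objective 16.
The best lattice point is (5,0), giving 20.

20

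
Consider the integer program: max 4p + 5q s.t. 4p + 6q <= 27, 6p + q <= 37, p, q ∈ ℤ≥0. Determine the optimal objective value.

Relaxing integrality, the LP optimum is 26.56 at (p,q) = (6.09, 0.438), which is not an integer point.
(p,q)=(5,1): 4·5+6·1=26≤27, 6·5+1·1=31≤37, objective 25.
(p,q)=(6,0): 4·6+6·0=24≤27, 6·6+1·0=36≤37, objective 24.
(p,q)=(4,1): 4·4+6·1=22≤27, 6·4+1·1=25≤37, objective 21.
(p,q)=(5,0): 4·5+6·0=20≤27, 6·5+1·0=30≤37, objective 20.
Maximum is 25 at (p,q)=(5,1).

25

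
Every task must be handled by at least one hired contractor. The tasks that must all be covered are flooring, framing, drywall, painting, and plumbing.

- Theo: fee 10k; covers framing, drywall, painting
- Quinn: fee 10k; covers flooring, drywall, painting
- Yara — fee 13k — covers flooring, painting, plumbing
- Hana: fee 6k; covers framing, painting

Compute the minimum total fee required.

This is a weighted set-cover instance.
The greedy cost-per-new-task heuristic would pick Hana, Quinn, and Yara for 29, but a cheaper cover exists.
Choose Theo and Yara: together they cover flooring, framing, drywall, painting, plumbing — every task.
Total fee: 10 + 13 = 23.
No cover costs less than 23.

23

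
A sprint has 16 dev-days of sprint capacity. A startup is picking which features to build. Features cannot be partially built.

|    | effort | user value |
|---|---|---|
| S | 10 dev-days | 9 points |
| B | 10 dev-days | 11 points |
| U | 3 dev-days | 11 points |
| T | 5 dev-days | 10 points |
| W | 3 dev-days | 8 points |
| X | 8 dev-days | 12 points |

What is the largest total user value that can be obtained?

This is a 0-1 knapsack instance.
U + W + X: effort 3 + 3 + 8 = 14 ≤ 16, user value 11 + 8 + 12 = 31.
B + U + W: effort 10 + 3 + 3 = 16 ≤ 16, user value 11 + 11 + 8 = 30.
U + T + X: effort 3 + 5 + 8 = 16 ≤ 16, user value 11 + 10 + 12 = 33.
Best is U, T, and X with total user value 33.

33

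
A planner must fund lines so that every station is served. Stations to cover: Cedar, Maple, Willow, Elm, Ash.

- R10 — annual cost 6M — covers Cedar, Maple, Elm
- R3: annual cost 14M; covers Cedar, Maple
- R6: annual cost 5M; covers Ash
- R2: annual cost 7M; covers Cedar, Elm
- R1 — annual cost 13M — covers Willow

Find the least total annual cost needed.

24

Choose R10, R6, and R1: together they cover Cedar, Maple, Willow, Elm, Ash — every station.
Total annual cost: 6 + 5 + 13 = 24.
No cover costs less than 24.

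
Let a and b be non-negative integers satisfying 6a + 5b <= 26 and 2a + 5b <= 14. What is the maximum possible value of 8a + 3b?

32

The continuous relaxation peaks at (4.33, 0) with value 34.67; rounding to a feasible lattice point costs some objective.
(a,b)=(4,0) is feasible, giving 32.
(a,b)=(3,1) is feasible, giving 27.
The best lattice point is (4,0), giving 32.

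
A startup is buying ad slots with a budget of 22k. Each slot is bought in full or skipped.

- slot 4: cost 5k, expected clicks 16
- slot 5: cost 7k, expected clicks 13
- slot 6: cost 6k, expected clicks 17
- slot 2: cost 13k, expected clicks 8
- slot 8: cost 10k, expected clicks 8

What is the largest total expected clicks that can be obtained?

46

Treat it as a binary knapsack problem.
Allowing fractional choices, the relaxed optimum would be about 49.2, but ad slots are indivisible.
slot 4 + slot 5 + slot 6: cost 5 + 7 + 6 = 18 ≤ 22, expected clicks 16 + 13 + 17 = 46.
slot 4 + slot 6 + slot 8: cost 5 + 6 + 10 = 21 ≤ 22, expected clicks 16 + 17 + 8 = 41.
slot 4 + slot 5 + slot 8: cost 5 + 7 + 10 = 22 ≤ 22, expected clicks 16 + 13 + 8 = 37.
Best is slot 4, slot 5, and slot 6 with total expected clicks 46.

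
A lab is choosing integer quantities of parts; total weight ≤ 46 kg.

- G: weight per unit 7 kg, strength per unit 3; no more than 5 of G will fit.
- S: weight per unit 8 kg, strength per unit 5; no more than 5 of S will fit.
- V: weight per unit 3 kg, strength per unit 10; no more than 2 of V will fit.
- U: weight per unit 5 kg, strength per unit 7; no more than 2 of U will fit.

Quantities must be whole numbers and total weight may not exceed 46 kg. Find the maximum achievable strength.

V has the best ratio (10/3); taking only V gives at most 2×10 = 20 (stopped by the supply cap of 2).
Mixing does better — 2×G, 2×S, 2×V, and 2×U: weight 46 ≤ 46, strength 2·3 + 2·5 + 2·10 + 2·7 = 50.

50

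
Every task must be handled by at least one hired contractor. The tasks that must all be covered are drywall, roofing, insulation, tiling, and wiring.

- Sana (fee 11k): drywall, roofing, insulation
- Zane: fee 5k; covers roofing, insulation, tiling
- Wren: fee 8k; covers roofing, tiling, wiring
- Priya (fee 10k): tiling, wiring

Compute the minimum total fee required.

The greedy cost-per-new-task heuristic would pick Zane, Wren, and Sana for 24, but a cheaper cover exists.
Choose Sana and Wren: together they cover drywall, roofing, insulation, tiling, wiring — every task.
Total fee: 11 + 8 = 19.
No cover costs less than 19.

19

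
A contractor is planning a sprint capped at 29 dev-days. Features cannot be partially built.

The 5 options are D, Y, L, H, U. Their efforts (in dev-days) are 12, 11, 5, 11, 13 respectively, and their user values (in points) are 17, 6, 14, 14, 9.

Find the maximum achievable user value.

Allowing fractional choices, the relaxed optimum would be about 45.7, but features are indivisible.
D + L + H: effort 12 + 5 + 11 = 28 ≤ 29, user value 17 + 14 + 14 = 45.
D + Y + L: effort 12 + 11 + 5 = 28 ≤ 29, user value 17 + 6 + 14 = 37.
Best is D, L, and H with total user value 45.

45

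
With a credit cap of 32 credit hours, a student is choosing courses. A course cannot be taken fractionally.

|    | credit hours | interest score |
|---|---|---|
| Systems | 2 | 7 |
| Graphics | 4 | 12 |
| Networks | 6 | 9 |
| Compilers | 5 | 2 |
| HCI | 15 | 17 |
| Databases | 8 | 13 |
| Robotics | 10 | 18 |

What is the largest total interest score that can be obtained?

Take Systems, Graphics, Networks, Databases, and Robotics: credit hours 2 + 4 + 6 + 8 + 10 = 30 ≤ 32, interest score 7 + 12 + 9 + 13 + 18 = 59.
No other feasible combination does better.

59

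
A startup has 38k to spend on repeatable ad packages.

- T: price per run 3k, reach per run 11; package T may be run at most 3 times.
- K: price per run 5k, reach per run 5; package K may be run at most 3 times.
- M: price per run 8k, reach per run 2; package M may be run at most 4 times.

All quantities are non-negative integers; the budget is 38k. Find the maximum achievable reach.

50

3×T, 3×K, and 1×M: price 32 ≤ 38, reach 3·11 + 3·5 + 1·2 = 50.
3×T and 3×K: price 24 ≤ 38, reach 3·11 + 3·5 = 48.
Best is 50.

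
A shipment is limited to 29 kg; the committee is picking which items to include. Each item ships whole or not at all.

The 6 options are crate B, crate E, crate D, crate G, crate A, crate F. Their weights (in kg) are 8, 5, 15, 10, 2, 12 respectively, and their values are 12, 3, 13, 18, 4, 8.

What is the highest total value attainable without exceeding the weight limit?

Allowing fractional choices, the relaxed optimum would be about 41.8, but items are indivisible.
crate D + crate G + crate A: weight 15 + 10 + 2 = 27 ≤ 29, value 13 + 18 + 4 = 35.
crate B + crate E + crate G + crate A: weight 8 + 5 + 10 + 2 = 25 ≤ 29, value 12 + 3 + 18 + 4 = 37.
crate B + crate G + crate A: weight 8 + 10 + 2 = 20 ≤ 29, value 12 + 18 + 4 = 34.
Best is crate B, crate E, crate G, and crate A with total value 37.

37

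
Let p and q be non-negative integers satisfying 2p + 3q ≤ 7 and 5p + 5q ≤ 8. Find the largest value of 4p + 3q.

4

(p,q)=(1,0): 2·1+3·0=2≤7, 5·1+5·0=5≤8, objective 4.
(p,q)=(0,1): 2·0+3·1=3≤7, 5·0+5·1=5≤8, objective 3.
(p,q)=(0,0): 2·0+3·0=0≤7, 5·0+5·0=0≤8, objective 0.
Maximum is 4 at (p,q)=(1,0).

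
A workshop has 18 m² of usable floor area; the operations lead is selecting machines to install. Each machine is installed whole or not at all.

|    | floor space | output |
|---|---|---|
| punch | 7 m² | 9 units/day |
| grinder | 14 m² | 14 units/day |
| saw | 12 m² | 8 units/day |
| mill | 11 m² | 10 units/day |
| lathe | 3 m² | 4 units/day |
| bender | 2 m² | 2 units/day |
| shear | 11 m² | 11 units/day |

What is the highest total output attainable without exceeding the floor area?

20

This is an integer program with binary decision variables.
Allowing fractional choices, the relaxed optimum would be about 21.0, but machines are indivisible.
punch + shear: floor space 7 + 11 = 18 ≤ 18, output 9 + 11 = 20.
punch + mill: floor space 7 + 11 = 18 ≤ 18, output 9 + 10 = 19.
Best is punch and shear with total output 20.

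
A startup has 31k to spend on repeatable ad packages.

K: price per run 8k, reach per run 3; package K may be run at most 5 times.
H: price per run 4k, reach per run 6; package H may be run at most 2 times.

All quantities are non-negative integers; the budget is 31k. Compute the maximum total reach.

18

This is a bounded integer knapsack.
1×K and 2×H: price 16 ≤ 31, reach 1·3 + 2·6 = 15.
2×K and 2×H: price 24 ≤ 31, reach 2·3 + 2·6 = 18.
Best is 18.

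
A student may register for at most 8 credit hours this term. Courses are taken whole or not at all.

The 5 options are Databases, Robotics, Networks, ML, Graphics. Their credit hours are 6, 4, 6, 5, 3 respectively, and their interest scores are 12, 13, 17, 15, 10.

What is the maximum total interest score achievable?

25

Networks: credit hours 6 ≤ 8, interest score 17.
ML + Graphics: credit hours 5 + 3 = 8 ≤ 8, interest score 15 + 10 = 25.
Robotics + Graphics: credit hours 4 + 3 = 7 ≤ 8, interest score 13 + 10 = 23.
Best is ML and Graphics with total interest score 25.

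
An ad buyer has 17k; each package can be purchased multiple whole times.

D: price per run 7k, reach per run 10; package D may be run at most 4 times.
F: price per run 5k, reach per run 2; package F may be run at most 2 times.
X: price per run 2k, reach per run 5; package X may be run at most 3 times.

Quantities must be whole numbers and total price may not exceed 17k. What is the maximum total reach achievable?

25

Take 1×D and 3×X: price 13 ≤ 17, reach 1·10 + 3·5 = 25.
X has the best ratio (5/2) and is taken to its limit of 3; remaining capacity is filled optimally with the others.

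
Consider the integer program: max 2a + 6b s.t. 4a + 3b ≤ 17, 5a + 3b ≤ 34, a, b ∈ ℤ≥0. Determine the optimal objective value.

30

Relaxing integrality, the LP optimum is 34.00 at (a,b) = (0, 5.67), which is not an integer point.
(a,b)=(0,5): 4·0+3·5=15≤17, 5·0+3·5=15≤34, objective 30.
(a,b)=(1,4): 4·1+3·4=16≤17, 5·1+3·4=17≤34, objective 26.
(a,b)=(0,4): 4·0+3·4=12≤17, 5·0+3·4=12≤34, objective 24.
Maximum is 30 at (a,b)=(0,5).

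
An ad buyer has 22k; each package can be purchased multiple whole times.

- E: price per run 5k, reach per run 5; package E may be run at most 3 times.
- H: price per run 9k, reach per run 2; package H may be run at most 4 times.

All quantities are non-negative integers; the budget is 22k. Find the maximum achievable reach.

3×E: price 15 ≤ 22, reach 3·5 = 15.
2×E and 1×H: price 19 ≤ 22, reach 2·5 + 1·2 = 12.
Best is 15.

15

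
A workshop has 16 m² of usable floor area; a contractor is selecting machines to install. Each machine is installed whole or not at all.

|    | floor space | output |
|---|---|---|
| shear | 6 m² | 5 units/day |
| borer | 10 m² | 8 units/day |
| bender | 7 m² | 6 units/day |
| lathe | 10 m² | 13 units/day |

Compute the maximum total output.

Treat it as a binary knapsack problem.
shear + lathe: floor space 6 + 10 = 16 ≤ 16, output 5 + 13 = 18.
shear + borer: floor space 6 + 10 = 16 ≤ 16, output 5 + 8 = 13.
lathe: floor space 10 ≤ 16, output 13.
Best is shear and lathe with total output 18.

18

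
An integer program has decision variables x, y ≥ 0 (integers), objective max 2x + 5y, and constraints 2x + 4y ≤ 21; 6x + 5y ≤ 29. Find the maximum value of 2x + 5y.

25

(x,y)=(0,5): 2·0+4·5=20≤21, 6·0+5·5=25≤29, objective 25.
(x,y)=(1,4): 2·1+4·4=18≤21, 6·1+5·4=26≤29, objective 22.
(x,y)=(0,4): 2·0+4·4=16≤21, 6·0+5·4=20≤29, objective 20.
No feasible integer point exceeds 25.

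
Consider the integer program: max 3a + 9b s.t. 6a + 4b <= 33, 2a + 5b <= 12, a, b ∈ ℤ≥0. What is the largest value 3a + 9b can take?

21

(a,b)=(1,2): 6·1+4·2=14≤33, 2·1+5·2=12≤12, objective 21.
(a,b)=(0,2): 6·0+4·2=8≤33, 2·0+5·2=10≤12, objective 18.
(a,b)=(2,1): 6·2+4·1=16≤33, 2·2+5·1=9≤12, objective 15.
(a,b)=(1,1): 6·1+4·1=10≤33, 2·1+5·1=7≤12, objective 12.
Maximum is 21 at (a,b)=(1,2).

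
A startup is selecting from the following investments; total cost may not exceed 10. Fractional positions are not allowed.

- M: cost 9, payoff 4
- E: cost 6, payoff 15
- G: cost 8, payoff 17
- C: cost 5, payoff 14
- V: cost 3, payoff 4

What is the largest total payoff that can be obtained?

Treat it as a binary knapsack problem.
Take E and V: cost 6 + 3 = 9 ≤ 10, payoff 15 + 4 = 19.
No other feasible combination does better.

19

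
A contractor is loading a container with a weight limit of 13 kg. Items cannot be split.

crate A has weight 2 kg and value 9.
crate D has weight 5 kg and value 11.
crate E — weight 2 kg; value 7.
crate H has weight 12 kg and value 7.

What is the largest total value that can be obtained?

Allowing fractional choices, the relaxed optimum would be about 29.3, but items are indivisible.
crate A + crate D + crate E: weight 2 + 5 + 2 = 9 ≤ 13, value 9 + 11 + 7 = 27.
crate A + crate D: weight 2 + 5 = 7 ≤ 13, value 9 + 11 = 20.
Best is crate A, crate D, and crate E with total value 27.

27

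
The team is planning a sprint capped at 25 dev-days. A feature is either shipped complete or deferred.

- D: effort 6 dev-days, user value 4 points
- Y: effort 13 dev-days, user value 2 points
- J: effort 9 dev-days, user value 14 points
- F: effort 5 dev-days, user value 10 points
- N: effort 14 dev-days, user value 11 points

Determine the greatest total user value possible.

28

Take D, J, and F: effort 6 + 9 + 5 = 20 ≤ 25, user value 4 + 14 + 10 = 28.
No other feasible combination does better.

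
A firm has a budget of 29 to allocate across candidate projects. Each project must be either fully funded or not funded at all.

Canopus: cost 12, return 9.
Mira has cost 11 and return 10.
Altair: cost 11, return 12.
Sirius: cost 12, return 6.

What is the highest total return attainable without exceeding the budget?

This is an integer program with binary decision variables.
Allowing fractional choices, the relaxed optimum would be about 27.2, but projects are indivisible.
Canopus + Altair: cost 12 + 11 = 23 ≤ 29, return 9 + 12 = 21.
Mira + Altair: cost 11 + 11 = 22 ≤ 29, return 10 + 12 = 22.
Best is Mira and Altair with total return 22.

22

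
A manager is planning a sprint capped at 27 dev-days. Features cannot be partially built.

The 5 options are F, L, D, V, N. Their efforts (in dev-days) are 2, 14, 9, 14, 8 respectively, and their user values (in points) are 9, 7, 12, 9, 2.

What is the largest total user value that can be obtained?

Allowing fractional choices, the relaxed optimum would be about 31.0, but features are indivisible.
F + D + V: effort 2 + 9 + 14 = 25 ≤ 27, user value 9 + 12 + 9 = 30.
F + L + D: effort 2 + 14 + 9 = 25 ≤ 27, user value 9 + 7 + 12 = 28.
F + D + N: effort 2 + 9 + 8 = 19 ≤ 27, user value 9 + 12 + 2 = 23.
Best is F, D, and V with total user value 30.

30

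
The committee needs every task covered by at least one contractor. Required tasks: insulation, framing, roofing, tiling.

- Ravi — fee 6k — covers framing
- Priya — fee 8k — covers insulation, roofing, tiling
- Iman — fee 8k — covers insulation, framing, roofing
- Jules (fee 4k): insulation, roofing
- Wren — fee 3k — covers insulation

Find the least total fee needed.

Choose Ravi and Priya: together they cover insulation, framing, roofing, tiling — every task.
Total fee: 6 + 8 = 14.

14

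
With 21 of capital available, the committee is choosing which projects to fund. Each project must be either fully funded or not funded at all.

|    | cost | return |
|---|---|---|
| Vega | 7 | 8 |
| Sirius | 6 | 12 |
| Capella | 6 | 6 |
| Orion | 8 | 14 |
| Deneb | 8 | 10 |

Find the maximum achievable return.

34

This is a 0-1 knapsack instance.
Allowing fractional choices, the relaxed optimum would be about 34.8, but projects are indivisible.
Vega + Sirius + Orion: cost 7 + 6 + 8 = 21 ≤ 21, return 8 + 12 + 14 = 34.
Vega + Sirius + Deneb: cost 7 + 6 + 8 = 21 ≤ 21, return 8 + 12 + 10 = 30.
Sirius + Capella + Orion: cost 6 + 6 + 8 = 20 ≤ 21, return 12 + 6 + 14 = 32.
Best is Vega, Sirius, and Orion with total return 34.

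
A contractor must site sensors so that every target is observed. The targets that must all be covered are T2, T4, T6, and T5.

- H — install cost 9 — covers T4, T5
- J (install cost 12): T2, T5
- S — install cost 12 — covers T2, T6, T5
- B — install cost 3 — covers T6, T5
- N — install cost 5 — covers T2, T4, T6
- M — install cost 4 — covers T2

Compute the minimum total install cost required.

Choose B and N: together they cover T2, T4, T6, T5 — every target.
Total install cost: 3 + 5 = 8.

8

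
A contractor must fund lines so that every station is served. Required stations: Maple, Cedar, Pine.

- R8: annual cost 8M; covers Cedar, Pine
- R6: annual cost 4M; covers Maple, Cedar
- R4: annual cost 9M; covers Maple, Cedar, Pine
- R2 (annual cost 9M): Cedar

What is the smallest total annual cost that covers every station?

The greedy cost-per-new-station heuristic would pick R6 and R8 for 12, but a cheaper cover exists.
R4 alone covers Maple, Cedar, Pine — every station.
Total annual cost: 9.
No cover costs less than 9.

9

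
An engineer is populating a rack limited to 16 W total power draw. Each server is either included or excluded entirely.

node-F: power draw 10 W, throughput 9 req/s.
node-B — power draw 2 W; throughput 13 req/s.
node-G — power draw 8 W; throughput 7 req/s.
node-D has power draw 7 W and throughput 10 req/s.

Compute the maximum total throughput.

This is a 0-1 knapsack instance.
Allowing fractional choices, the relaxed optimum would be about 29.3, but servers are indivisible.
node-B + node-D: power draw 2 + 7 = 9 ≤ 16, throughput 13 + 10 = 23.
node-F + node-B: power draw 10 + 2 = 12 ≤ 16, throughput 9 + 13 = 22.
node-B + node-G: power draw 2 + 8 = 10 ≤ 16, throughput 13 + 7 = 20.
Best is node-B and node-D with total throughput 23.

23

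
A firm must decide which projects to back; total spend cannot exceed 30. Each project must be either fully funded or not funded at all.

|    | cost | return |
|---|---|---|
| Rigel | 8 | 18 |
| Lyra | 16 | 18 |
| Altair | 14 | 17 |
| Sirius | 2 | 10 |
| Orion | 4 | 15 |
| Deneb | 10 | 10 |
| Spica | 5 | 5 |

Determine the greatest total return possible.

Take Rigel, Lyra, Sirius, and Orion: cost 8 + 16 + 2 + 4 = 30 ≤ 30, return 18 + 18 + 10 + 15 = 61.
No other feasible combination does better.

61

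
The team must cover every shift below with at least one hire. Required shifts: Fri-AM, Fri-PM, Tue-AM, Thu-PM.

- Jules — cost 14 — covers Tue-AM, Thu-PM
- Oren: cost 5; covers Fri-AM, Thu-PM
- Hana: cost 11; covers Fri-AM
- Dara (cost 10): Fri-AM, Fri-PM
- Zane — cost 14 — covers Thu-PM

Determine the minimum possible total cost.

The greedy cost-per-new-shift heuristic would pick Oren, Dara, and Jules for 29, but a cheaper cover exists.
Choose Jules and Dara: together they cover Fri-AM, Fri-PM, Tue-AM, Thu-PM — every shift.
Total cost: 14 + 10 = 24.
No cover costs less than 24.

24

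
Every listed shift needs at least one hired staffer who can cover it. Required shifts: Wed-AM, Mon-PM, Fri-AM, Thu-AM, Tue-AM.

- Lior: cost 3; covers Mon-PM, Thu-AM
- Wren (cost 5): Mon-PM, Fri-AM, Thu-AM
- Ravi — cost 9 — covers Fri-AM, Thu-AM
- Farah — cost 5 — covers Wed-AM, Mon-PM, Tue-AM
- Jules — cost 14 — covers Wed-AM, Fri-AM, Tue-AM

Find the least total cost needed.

The greedy cost-per-new-shift heuristic would pick Lior, Farah, and Wren for 13, but a cheaper cover exists.
Choose Wren and Farah: together they cover Wed-AM, Mon-PM, Fri-AM, Thu-AM, Tue-AM — every shift.
Total cost: 5 + 5 = 10.
No cover costs less than 10.

10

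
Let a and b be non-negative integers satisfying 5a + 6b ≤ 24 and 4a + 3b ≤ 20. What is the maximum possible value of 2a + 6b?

(a,b)=(0,4): 5·0+6·4=24≤24, 4·0+3·4=12≤20, objective 24.
(a,b)=(1,3): 5·1+6·3=23≤24, 4·1+3·3=13≤20, objective 20.
(a,b)=(0,3): 5·0+6·3=18≤24, 4·0+3·3=9≤20, objective 18.
No feasible integer point exceeds 24.

24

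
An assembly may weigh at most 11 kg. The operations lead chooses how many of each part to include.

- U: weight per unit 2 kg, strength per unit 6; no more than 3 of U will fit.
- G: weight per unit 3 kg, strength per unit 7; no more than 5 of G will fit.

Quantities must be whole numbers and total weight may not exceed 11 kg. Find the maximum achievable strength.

Take 1×U and 3×G: weight 11 ≤ 11, strength 1·6 + 3·7 = 27.
No other integer combination yields more.

27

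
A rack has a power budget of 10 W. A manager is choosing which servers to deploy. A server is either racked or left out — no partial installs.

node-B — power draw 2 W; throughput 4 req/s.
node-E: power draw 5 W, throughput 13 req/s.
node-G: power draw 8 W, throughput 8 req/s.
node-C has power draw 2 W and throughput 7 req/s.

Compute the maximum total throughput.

Allowing fractional choices, the relaxed optimum would be about 25.0, but servers are indivisible.
node-B + node-E + node-C: power draw 2 + 5 + 2 = 9 ≤ 10, throughput 4 + 13 + 7 = 24.
node-B + node-E: power draw 2 + 5 = 7 ≤ 10, throughput 4 + 13 = 17.
node-E + node-C: power draw 5 + 2 = 7 ≤ 10, throughput 13 + 7 = 20.
Best is node-B, node-E, and node-C with total throughput 24.

24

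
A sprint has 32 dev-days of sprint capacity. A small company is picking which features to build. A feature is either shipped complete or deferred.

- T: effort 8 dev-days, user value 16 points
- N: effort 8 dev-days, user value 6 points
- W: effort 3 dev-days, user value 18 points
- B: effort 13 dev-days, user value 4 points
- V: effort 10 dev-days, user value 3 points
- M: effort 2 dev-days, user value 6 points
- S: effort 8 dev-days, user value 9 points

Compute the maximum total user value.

Take T, N, W, M, and S: effort 8 + 8 + 3 + 2 + 8 = 29 ≤ 32, user value 16 + 6 + 18 + 6 + 9 = 55.
No other feasible combination does better.

55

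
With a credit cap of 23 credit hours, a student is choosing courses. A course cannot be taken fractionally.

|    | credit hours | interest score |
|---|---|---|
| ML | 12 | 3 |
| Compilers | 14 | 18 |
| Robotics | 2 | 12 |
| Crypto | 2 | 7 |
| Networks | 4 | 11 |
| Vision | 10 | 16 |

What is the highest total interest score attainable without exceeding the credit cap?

This is a 0-1 knapsack instance.
Allowing fractional choices, the relaxed optimum would be about 52.4, but courses are indivisible.
Compilers + Robotics + Networks: credit hours 14 + 2 + 4 = 20 ≤ 23, interest score 18 + 12 + 11 = 41.
Robotics + Crypto + Networks + Vision: credit hours 2 + 2 + 4 + 10 = 18 ≤ 23, interest score 12 + 7 + 11 + 16 = 46.
Compilers + Robotics + Crypto + Networks: credit hours 14 + 2 + 2 + 4 = 22 ≤ 23, interest score 18 + 12 + 7 + 11 = 48.
Best is Compilers, Robotics, Crypto, and Networks with total interest score 48.

48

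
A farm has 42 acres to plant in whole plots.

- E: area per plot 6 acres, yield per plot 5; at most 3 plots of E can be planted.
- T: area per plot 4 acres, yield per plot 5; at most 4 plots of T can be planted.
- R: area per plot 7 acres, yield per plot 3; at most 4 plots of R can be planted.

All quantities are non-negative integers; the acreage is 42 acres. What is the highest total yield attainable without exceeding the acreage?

This is a bounded integer knapsack.
T has the best ratio (5/4); taking only T gives at most 4×5 = 20 (stopped by the supply cap of 4).
Mixing does better — 3×E, 4×T, and 1×R: area 41 ≤ 42, yield 3·5 + 4·5 + 1·3 = 38.

38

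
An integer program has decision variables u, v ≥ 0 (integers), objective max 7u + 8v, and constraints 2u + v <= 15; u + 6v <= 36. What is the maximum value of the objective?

The continuous relaxation peaks at (4.91, 5.18) with value 75.82; rounding to a feasible lattice point costs some objective.
(u,v)=(5,5) is feasible, giving 75.
(u,v)=(4,5) is feasible, giving 68.
Maximum is 75 at (u,v)=(5,5).

75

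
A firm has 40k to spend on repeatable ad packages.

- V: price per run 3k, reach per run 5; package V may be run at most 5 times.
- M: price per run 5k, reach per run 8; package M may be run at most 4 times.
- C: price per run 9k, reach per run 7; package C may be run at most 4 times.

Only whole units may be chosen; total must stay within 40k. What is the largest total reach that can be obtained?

57

This is a bounded integer knapsack.
5×V and 4×M: price 35 ≤ 40, reach 5·5 + 4·8 = 57.
5×V, 3×M, and 1×C: price 39 ≤ 40, reach 5·5 + 3·8 + 1·7 = 56.
Best is 57.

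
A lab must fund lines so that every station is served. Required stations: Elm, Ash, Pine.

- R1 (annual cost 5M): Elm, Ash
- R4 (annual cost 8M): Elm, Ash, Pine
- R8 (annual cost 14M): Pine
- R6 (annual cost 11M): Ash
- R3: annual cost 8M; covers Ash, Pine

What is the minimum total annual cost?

The greedy cost-per-new-station heuristic would pick R1 and R4 for 13, but a cheaper cover exists.
R4 alone covers Elm, Ash, Pine — every station.
Total annual cost: 8.
No cover costs less than 8.

8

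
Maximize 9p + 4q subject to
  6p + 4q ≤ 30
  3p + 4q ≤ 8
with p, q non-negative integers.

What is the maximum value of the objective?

(p,q)=(2,0): 6·2+4·0=12≤30, 3·2+4·0=6≤8, objective 18.
(p,q)=(1,1): 6·1+4·1=10≤30, 3·1+4·1=7≤8, objective 13.
(p,q)=(1,0): 6·1+4·0=6≤30, 3·1+4·0=3≤8, objective 9.
The best lattice point is (2,0), giving 18.

18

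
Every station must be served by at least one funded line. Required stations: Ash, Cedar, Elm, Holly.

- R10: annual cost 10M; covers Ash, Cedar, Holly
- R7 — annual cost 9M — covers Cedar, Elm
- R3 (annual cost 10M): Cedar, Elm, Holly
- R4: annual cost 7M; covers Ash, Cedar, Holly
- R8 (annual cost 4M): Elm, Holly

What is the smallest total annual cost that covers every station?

Choose R4 and R8: together they cover Ash, Cedar, Elm, Holly — every station.
Total annual cost: 7 + 4 = 11.
No cover costs less than 11.

11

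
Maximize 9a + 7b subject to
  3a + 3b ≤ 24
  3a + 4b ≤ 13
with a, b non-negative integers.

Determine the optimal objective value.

The continuous relaxation peaks at (4.33, 0) with value 39.00; rounding to a feasible lattice point costs some objective.
(a,b)=(4,0): 3·4+3·0=12≤24, 3·4+4·0=12≤13, objective 36.
(a,b)=(3,1): 3·3+3·1=12≤24, 3·3+4·1=13≤13, objective 34.
(a,b)=(3,0): 3·3+3·0=9≤24, 3·3+4·0=9≤13, objective 27.
No feasible integer point exceeds 36.

36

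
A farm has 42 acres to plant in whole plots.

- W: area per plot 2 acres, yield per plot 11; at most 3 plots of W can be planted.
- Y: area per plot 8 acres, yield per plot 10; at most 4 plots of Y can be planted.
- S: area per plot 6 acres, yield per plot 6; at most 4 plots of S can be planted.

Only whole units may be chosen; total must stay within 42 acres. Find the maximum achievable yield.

75

This is a bounded integer knapsack.
3×W, 3×Y, and 2×S: area 42 ≤ 42, yield 3·11 + 3·10 + 2·6 = 75.
3×W and 4×Y: area 38 ≤ 42, yield 3·11 + 4·10 = 73.
Best is 75.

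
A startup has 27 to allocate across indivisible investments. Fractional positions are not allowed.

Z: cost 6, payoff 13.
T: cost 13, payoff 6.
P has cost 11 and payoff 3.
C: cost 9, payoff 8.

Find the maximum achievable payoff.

24

Z + P + C: cost 6 + 11 + 9 = 26 ≤ 27, payoff 13 + 3 + 8 = 24.
Z + C: cost 6 + 9 = 15 ≤ 27, payoff 13 + 8 = 21.
Best is Z, P, and C with total payoff 24.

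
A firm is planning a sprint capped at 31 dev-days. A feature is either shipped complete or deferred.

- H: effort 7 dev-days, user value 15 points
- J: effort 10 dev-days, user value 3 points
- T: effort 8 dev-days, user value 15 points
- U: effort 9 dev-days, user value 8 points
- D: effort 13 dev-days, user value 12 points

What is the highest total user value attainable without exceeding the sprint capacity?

H + T + D: effort 7 + 8 + 13 = 28 ≤ 31, user value 15 + 15 + 12 = 42.
H + T + U: effort 7 + 8 + 9 = 24 ≤ 31, user value 15 + 15 + 8 = 38.
H + U + D: effort 7 + 9 + 13 = 29 ≤ 31, user value 15 + 8 + 12 = 35.
Best is H, T, and D with total user value 42.

42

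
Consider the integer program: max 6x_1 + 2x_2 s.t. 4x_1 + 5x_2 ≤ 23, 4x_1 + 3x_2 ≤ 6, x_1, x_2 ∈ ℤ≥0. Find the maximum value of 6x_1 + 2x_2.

(x_1,x_2)=(1,0): 4·1+5·0=4≤23, 4·1+3·0=4≤6, objective 6.
(x_1,x_2)=(0,1): 4·0+5·1=5≤23, 4·0+3·1=3≤6, objective 2.
(x_1,x_2)=(0,0): 4·0+5·0=0≤23, 4·0+3·0=0≤6, objective 0.
No feasible integer point exceeds 6.

6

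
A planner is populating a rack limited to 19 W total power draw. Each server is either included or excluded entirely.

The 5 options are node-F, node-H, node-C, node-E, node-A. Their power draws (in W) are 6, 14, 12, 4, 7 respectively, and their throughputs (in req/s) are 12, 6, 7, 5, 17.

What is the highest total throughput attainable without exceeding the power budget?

34

Take node-F, node-E, and node-A: power draw 6 + 4 + 7 = 17 ≤ 19, throughput 12 + 5 + 17 = 34.
No other feasible combination does better.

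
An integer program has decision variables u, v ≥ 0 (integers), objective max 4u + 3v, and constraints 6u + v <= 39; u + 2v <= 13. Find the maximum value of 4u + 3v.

The continuous relaxation peaks at (5.91, 3.55) with value 34.27; rounding to a feasible lattice point costs some objective.
(u,v)=(6,3): 6·6+1·3=39≤39, 1·6+2·3=12≤13, objective 33.
(u,v)=(5,4): 6·5+1·4=34≤39, 1·5+2·4=13≤13, objective 32.
No feasible integer point exceeds 33.

33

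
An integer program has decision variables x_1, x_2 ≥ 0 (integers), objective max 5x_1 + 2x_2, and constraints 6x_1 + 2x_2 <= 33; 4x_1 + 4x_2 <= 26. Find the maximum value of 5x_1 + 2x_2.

Relaxing integrality, the LP optimum is 28.00 at (x_1,x_2) = (5, 1.5), which is not an integer point.
(x_1,x_2)=(5,1): 6·5+2·1=32≤33, 4·5+4·1=24≤26, objective 27.
(x_1,x_2)=(5,0): 6·5+2·0=30≤33, 4·5+4·0=20≤26, objective 25.
(x_1,x_2)=(4,2): 6·4+2·2=28≤33, 4·4+4·2=24≤26, objective 24.
No feasible integer point exceeds 27.

27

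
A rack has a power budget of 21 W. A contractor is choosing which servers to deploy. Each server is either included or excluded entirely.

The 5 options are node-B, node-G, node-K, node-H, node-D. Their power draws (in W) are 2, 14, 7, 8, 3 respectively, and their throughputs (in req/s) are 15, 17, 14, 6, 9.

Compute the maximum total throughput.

Allowing fractional choices, the relaxed optimum would be about 48.9, but servers are indivisible.
node-B + node-G + node-D: power draw 2 + 14 + 3 = 19 ≤ 21, throughput 15 + 17 + 9 = 41.
node-B + node-K + node-H + node-D: power draw 2 + 7 + 8 + 3 = 20 ≤ 21, throughput 15 + 14 + 6 + 9 = 44.
Best is node-B, node-K, node-H, and node-D with total throughput 44.

44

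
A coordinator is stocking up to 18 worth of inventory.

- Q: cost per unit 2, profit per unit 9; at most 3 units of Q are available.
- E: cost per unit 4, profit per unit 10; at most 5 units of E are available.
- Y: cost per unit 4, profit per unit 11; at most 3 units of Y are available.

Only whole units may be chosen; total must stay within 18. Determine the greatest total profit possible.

60

This is a bounded integer knapsack.
Q has the best ratio (9/2); taking only Q gives at most 3×9 = 27 (stopped by the supply cap of 3).
Mixing does better — 3×Q and 3×Y: cost 18 ≤ 18, profit 3·9 + 3·11 = 60.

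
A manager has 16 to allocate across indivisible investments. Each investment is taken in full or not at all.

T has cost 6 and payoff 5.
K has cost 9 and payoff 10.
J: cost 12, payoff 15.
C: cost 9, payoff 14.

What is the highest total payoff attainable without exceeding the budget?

19

T + C: cost 6 + 9 = 15 ≤ 16, payoff 5 + 14 = 19.
J: cost 12 ≤ 16, payoff 15.
Best is T and C with total payoff 19.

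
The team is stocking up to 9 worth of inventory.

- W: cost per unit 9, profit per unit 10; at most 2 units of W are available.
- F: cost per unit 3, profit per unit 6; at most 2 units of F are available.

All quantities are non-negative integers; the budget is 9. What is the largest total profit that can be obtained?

This is a bounded integer knapsack.
F has the best ratio (6/3); taking only F gives at most 2×6 = 12 (stopped by the supply cap of 2).
Optimal: 2×F: cost 6 ≤ 9, profit 2·6 = 12.

12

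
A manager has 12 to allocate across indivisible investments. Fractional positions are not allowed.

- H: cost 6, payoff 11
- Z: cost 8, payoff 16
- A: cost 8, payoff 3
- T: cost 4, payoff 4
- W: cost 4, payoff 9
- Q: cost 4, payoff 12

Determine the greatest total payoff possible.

Z + Q: cost 8 + 4 = 12 ≤ 12, payoff 16 + 12 = 28.
Z + W: cost 8 + 4 = 12 ≤ 12, payoff 16 + 9 = 25.
Best is Z and Q with total payoff 28.

28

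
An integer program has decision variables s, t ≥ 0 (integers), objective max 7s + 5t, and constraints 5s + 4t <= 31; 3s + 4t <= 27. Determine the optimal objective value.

42

The continuous relaxation peaks at (6.2, 0) with value 43.40; rounding to a feasible lattice point costs some objective.
(s,t)=(6,0): 5·6+4·0=30≤31, 3·6+4·0=18≤27, objective 42.
(s,t)=(5,1): 5·5+4·1=29≤31, 3·5+4·1=19≤27, objective 40.
(s,t)=(5,0): 5·5+4·0=25≤31, 3·5+4·0=15≤27, objective 35.
No feasible integer point exceeds 42.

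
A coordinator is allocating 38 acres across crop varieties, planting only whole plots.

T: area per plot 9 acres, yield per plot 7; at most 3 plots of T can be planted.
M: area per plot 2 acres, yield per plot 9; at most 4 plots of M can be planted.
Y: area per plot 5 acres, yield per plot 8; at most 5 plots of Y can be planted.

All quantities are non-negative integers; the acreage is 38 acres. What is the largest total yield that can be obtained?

M has the best ratio (9/2); taking only M gives at most 4×9 = 36 (stopped by the supply cap of 4).
Mixing does better — 4×M and 5×Y: area 33 ≤ 38, yield 4·9 + 5·8 = 76.

76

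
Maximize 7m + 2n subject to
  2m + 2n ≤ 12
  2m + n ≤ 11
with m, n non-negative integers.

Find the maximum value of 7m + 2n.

The continuous relaxation peaks at (5.5, 0) with value 38.50; rounding to a feasible lattice point costs some objective.
(m,n)=(5,1): 2·5+2·1=12≤12, 2·5+1·1=11≤11, objective 37.
(m,n)=(5,0): 2·5+2·0=10≤12, 2·5+1·0=10≤11, objective 35.
(m,n)=(4,2): 2·4+2·2=12≤12, 2·4+1·2=10≤11, objective 32.
No feasible integer point exceeds 37.

37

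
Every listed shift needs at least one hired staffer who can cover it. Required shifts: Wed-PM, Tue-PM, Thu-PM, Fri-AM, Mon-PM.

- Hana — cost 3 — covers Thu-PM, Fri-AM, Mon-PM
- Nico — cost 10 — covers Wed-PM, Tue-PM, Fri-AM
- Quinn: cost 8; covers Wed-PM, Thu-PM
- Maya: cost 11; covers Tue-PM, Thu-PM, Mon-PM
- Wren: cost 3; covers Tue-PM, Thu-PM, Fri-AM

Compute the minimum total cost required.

The greedy cost-per-new-shift heuristic would pick Hana, Wren, and Quinn for 14, but a cheaper cover exists.
Choose Hana and Nico: together they cover Wed-PM, Tue-PM, Thu-PM, Fri-AM, Mon-PM — every shift.
Total cost: 3 + 10 = 13.
No cover costs less than 13.

13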